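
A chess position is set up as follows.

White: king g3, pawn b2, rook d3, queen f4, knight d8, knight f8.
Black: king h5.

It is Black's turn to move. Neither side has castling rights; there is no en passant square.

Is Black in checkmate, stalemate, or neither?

stalemate

Black to move; black king on h5.
In check: no.
King squares — g4: attacked by Kg3; h4: attacked by Kg3; g5: attacked by Qf4; g6: attacked by Nf8; h6: attacked by Qf4.
Legal moves for Black: none.
Not in check and no legal moves → stalemate.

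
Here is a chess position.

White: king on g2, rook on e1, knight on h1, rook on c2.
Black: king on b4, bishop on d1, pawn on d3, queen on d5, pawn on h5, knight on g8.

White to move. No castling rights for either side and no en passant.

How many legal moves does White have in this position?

White to move; king on g2.
In check: yes, from the black queen on d5.
Legal moves: Kh3, Kg3, Kh2, Kf2, Kg1, Kf1, Re4+.
Count: 7.

7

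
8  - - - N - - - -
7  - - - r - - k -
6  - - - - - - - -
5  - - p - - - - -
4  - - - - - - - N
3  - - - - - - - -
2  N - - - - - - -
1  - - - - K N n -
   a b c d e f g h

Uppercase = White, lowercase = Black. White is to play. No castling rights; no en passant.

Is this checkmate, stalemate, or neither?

White to move; white king on e1.
In check: no.
Legal moves for White: Nf7, Nb7, Ne6+, Nc6, Ng6, Nf5+, Nf3, Ng2, Nb4, Nc3, Nc1, Ng3, Ne3, Nh2, Nd2, Kf2.
White has 16 legal moves and is not in check → neither.

neither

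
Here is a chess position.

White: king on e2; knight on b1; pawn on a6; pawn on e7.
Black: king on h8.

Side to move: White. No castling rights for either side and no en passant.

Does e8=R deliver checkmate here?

no

After e8=R: black king on h8; in check: yes, from the white rook on e8.
Black has 2 legal replies: Kh7, Kg7.
In check but a legal move exists → not checkmate.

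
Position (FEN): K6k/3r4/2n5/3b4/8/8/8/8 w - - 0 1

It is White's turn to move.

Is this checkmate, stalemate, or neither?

White to move; white king on a8.
In check: no.
King squares — a7: attacked by Nc6; b7: attacked by Rd7; b8: attacked by Nc6.
Legal moves for White: none.
Not in check and no legal moves → stalemate.

stalemate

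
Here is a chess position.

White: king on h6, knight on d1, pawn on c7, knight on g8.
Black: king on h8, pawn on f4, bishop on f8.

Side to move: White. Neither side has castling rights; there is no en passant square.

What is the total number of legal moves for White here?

3

White to move; king on h6.
In check: yes, from the black bishop on f8.
Legal moves: Kg6, Kh5, Kg5.
Count: 3.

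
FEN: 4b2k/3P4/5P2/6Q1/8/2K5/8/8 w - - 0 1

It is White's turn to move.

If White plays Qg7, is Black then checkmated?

After Qg7: black king on h8; in check: yes, from the white queen on g7.
King squares — g7: attacked by Pf6; h7: attacked by Qg7; g8: attacked by Qg7.
Black has no legal moves → checkmate.

yes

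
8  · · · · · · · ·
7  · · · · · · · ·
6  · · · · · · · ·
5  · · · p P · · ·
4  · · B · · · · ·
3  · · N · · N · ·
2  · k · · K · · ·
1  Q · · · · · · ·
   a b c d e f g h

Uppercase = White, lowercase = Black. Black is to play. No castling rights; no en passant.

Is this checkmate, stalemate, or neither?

neither

Black to move; black king on b2.
In check: yes, from the white queen on a1.
King squares — a1: available; b1: attacked by Qa1; c1: attacked by Qa1; a2: attacked by Qa1; c2: available; a3: attacked by Qa1; b3: attacked by Bc4; c3: attacked by Qa1.
Legal moves for Black: Kc2, Kxa1.
Black is in check but has 2 legal moves → neither.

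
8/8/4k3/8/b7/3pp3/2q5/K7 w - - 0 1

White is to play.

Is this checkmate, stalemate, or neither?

White to move; white king on a1.
In check: no.
King squares — b1: attacked by Qc2; a2: attacked by Qc2; b2: attacked by Qc2.
Legal moves for White: none.
Not in check and no legal moves → stalemate.

stalemate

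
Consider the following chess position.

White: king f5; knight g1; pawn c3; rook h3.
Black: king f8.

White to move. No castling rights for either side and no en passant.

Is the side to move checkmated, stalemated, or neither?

White to move; white king on f5.
In check: no.
Legal moves for White include: Kg6, Kf6, Ke6, Kg5, Ke5, Kg4, Kf4, Ke4, Rh8+, Rh7, Rh6, Rh5, Rh4, Rg3, Rf3, Re3, Rd3, Rh2, ... (list truncated; more exist).
White has legal moves and is not in check → neither.

neither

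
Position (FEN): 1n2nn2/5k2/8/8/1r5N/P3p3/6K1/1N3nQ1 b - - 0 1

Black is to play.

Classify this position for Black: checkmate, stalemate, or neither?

Black to move; black king on f7.
In check: no.
Legal moves for Black include: Nh7, Nfd7, Ng6, Ne6, Ng7, Nc7, Nf6, Nd6, Nbd7, Nc6, Na6, Kg8, Kg7, Ke7, Kf6, Ke6, Rb7, Rb6, ... (list truncated; more exist).
Black has legal moves and is not in check → neither.

neither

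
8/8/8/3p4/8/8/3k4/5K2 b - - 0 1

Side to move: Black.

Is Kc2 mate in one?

After Kc2: white king on f1; in check: no.
White is not in check, so this cannot be checkmate.

no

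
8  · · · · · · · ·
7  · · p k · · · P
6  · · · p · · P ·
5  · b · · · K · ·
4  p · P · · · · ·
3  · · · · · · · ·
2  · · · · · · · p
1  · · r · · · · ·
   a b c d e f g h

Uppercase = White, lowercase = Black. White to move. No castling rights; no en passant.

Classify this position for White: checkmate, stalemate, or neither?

neither

White to move; white king on f5.
In check: no.
Legal moves for White: Kf6, Kg5, Kg4, Kf4, Ke4, cxb5, h8=Q, h8=R, h8=B, h8=N, g7, c5.
White has 12 legal moves and is not in check → neither.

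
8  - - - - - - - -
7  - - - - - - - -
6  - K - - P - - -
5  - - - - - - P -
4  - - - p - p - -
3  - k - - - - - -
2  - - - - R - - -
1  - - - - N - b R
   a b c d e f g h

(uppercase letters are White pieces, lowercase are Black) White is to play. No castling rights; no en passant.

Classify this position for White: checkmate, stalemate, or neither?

neither

White to move; white king on b6.
In check: no.
Legal moves for White include: Kc7, Kb7, Ka7, Kc6, Ka6, Kc5, Kb5, Ka5, Re5, Re4, Re3+, Reh2, Rg2, Rf2, Rd2, Rc2, Rb2+, Ra2, ... (list truncated; more exist).
White has legal moves and is not in check → neither.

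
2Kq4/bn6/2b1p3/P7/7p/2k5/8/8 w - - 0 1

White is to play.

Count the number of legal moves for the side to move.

White to move; king on c8.
In check: yes, from the black queen on d8.
Legal moves: none.
Count: 0.

0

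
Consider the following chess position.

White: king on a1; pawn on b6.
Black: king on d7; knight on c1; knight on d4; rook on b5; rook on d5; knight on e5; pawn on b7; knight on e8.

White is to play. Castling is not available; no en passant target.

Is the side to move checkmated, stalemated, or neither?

stalemate

White to move; white king on a1.
In check: no.
King squares — b1: attacked by Rb5; a2: attacked by Nc1; b2: attacked by Rb5.
Legal moves for White: none.
Not in check and no legal moves → stalemate.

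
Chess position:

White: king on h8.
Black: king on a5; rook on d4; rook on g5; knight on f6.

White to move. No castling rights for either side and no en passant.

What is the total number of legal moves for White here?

0

White to move; king on h8.
In check: no.
Legal moves: none.
Count: 0.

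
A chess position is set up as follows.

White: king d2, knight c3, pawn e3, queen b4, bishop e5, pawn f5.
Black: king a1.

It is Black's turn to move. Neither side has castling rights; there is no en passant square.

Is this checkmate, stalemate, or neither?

Black to move; black king on a1.
In check: no.
King squares — b1: attacked by Nc3; a2: attacked by Nc3; b2: attacked by Qb4.
Legal moves for Black: none.
Not in check and no legal moves → stalemate.

stalemate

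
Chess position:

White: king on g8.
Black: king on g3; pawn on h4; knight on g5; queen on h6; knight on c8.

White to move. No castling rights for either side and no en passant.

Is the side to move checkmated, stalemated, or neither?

stalemate

White to move; white king on g8.
In check: no.
King squares — f7: attacked by Ng5; g7: attacked by Qh6; h7: attacked by Ng5; f8: attacked by Qh6; h8: attacked by Qh6.
Legal moves for White: none.
Not in check and no legal moves → stalemate.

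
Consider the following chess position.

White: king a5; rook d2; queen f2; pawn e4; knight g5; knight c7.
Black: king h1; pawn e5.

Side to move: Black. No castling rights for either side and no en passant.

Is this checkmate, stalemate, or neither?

stalemate

Black to move; black king on h1.
In check: no.
King squares — g1: attacked by Qf2; g2: attacked by Qf2; h2: attacked by Qf2.
Legal moves for Black: none.
Not in check and no legal moves → stalemate.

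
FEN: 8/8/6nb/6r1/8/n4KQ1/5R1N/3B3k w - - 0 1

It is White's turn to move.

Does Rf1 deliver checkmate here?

After Rf1: black king on h1; in check: yes, from the white rook on f1.
King squares — g1: attacked by Rf1; g2: attacked by Kf3; h2: attacked by Qg3.
Black has no legal moves → checkmate.

yes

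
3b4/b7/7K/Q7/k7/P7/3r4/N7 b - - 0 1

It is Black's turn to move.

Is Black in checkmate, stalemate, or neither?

Black to move; black king on a4.
In check: yes, from the white queen on a5.
Legal moves for Black: Kxa5, Bxa5.
Black is in check but has 2 legal moves → neither.

neither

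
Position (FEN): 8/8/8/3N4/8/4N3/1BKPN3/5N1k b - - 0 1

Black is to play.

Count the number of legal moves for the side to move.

0

Black to move; king on h1.
In check: no.
Legal moves: none.
Count: 0.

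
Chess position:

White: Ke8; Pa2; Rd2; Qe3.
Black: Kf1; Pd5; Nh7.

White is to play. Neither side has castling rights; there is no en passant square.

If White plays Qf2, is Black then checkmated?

After Qf2: black king on f1; in check: yes, from the white queen on f2.
King squares — e1: attacked by Qf2; g1: attacked by Qf2; e2: attacked by Rd2; f2: attacked by Rd2; g2: attacked by Qf2.
Black has no legal moves → checkmate.

yes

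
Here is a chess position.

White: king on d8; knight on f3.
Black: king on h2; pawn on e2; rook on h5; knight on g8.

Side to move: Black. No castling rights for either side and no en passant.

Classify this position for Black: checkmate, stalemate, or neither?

Black to move; black king on h2.
In check: yes, from the white knight on f3.
King squares — g1: attacked by Nf3; h1: available; g2: available; g3: available; h3: available.
Legal moves for Black: Kh3, Kg3, Kg2, Kh1.
Black is in check but has 4 legal moves → neither.

neither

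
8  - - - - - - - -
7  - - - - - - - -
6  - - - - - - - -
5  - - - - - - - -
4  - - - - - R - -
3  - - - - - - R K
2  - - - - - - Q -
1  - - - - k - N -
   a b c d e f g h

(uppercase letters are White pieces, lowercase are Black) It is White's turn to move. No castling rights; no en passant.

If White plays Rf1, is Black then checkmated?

After Rf1: black king on e1; in check: yes, from the white rook on f1.
King squares — d1: attacked by Rf1; f1: attacked by Qg2; d2: attacked by Qg2; e2: attacked by Ng1; f2: attacked by Rf1.
Black has no legal moves → checkmate.

yes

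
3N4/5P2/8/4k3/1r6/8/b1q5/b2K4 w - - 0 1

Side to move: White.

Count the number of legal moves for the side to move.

White to move; king on d1.
In check: yes, from the black queen on c2.
Legal moves: Kxc2, Ke1.
Count: 2.

2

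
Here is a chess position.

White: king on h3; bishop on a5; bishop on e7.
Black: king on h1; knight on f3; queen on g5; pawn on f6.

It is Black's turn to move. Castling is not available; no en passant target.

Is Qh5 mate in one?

no

After Qh5: white king on h3; in check: yes, from the black queen on h5.
White has 1 legal reply: Kg3.
In check but a legal move exists → not checkmate.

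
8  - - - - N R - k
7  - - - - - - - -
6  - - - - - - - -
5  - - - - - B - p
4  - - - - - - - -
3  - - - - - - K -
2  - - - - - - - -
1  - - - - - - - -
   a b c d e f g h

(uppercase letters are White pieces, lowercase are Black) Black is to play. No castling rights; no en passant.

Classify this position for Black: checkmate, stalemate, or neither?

Black to move; black king on h8.
In check: yes, from the white rook on f8.
King squares — g7: attacked by Ne8; h7: attacked by Bf5; g8: attacked by Rf8.
Legal moves for Black: none.
In check with no legal moves → checkmate.

checkmate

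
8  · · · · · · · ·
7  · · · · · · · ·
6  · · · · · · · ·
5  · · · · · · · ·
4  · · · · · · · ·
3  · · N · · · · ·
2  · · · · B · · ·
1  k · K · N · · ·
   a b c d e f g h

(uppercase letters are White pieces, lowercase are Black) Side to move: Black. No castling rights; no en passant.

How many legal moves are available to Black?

0

Black to move; king on a1.
In check: no.
Legal moves: none.
Count: 0.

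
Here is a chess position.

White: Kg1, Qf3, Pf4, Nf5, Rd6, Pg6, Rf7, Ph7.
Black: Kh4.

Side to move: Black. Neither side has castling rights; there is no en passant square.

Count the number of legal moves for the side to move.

Black to move; king on h4.
In check: yes, from the white knight on f5.
Legal moves: none.
Count: 0.

0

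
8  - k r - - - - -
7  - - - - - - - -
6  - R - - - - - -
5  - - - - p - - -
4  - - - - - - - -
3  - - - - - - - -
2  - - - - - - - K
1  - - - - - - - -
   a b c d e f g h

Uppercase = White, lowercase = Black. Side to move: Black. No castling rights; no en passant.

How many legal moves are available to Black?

Black to move; king on b8.
In check: yes, from the white rook on b6.
Legal moves: Ka8, Kc7, Ka7.
Count: 3.

3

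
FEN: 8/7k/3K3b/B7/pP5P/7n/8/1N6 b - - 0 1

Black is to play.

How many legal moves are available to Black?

16

Black to move; king on h7.
In check: no.
Legal moves: Kh8, Kg8, Kg7, Kg6, Bf8+, Bg7, Bg5, Bf4+, Be3, Bd2, Bc1, Ng5, Nf4, Nf2, Ng1, a3.
Count: 16.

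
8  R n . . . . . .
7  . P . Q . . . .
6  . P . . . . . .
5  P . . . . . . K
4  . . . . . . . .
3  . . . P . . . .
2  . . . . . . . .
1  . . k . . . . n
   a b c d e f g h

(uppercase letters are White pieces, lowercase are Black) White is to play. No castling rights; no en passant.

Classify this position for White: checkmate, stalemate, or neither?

neither

White to move; white king on h5.
In check: no.
Legal moves for White include: Rxb8, Ra7, Ra6, Qe8, Qd8, Qc8+, Qh7, Qg7, Qf7, Qe7, Qc7+, Qe6, Qd6, Qc6+, Qf5, Qd5, Qb5, Qg4, ... (list truncated; more exist).
White has legal moves and is not in check → neither.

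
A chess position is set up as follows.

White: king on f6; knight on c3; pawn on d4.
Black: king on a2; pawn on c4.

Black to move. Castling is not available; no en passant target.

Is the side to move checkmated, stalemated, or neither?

Black to move; black king on a2.
In check: yes, from the white knight on c3.
King squares — a1: available; b1: attacked by Nc3; b2: available; a3: available; b3: available.
Legal moves for Black: Kb3, Ka3, Kb2, Ka1.
Black is in check but has 4 legal moves → neither.

neither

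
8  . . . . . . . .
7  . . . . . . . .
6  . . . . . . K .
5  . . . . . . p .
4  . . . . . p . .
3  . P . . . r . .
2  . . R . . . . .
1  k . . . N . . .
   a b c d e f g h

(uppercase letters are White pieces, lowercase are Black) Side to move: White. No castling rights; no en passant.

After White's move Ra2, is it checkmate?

no

After Ra2: black king on a1; in check: yes, from the white rook on a2.
Black has 2 legal replies: Kxa2, Kb1.
In check but a legal move exists → not checkmate.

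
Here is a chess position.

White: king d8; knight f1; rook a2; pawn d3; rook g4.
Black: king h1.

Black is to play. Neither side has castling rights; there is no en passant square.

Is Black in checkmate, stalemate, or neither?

stalemate

Black to move; black king on h1.
In check: no.
King squares — g1: attacked by Rg4; g2: attacked by Ra2; h2: attacked by Nf1.
Legal moves for Black: none.
Not in check and no legal moves → stalemate.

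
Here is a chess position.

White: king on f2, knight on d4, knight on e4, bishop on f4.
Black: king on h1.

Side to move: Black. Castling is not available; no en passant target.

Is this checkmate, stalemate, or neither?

Black to move; black king on h1.
In check: no.
King squares — g1: attacked by Kf2; g2: attacked by Kf2; h2: attacked by Bf4.
Legal moves for Black: none.
Not in check and no legal moves → stalemate.

stalemate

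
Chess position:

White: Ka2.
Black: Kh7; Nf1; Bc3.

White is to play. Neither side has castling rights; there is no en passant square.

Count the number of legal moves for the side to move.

3

White to move; king on a2.
In check: no.
Legal moves: Kb3, Ka3, Kb1.
Count: 3.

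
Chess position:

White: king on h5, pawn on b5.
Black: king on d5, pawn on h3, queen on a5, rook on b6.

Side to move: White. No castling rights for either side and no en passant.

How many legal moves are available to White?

3

White to move; king on h5.
In check: no.
Legal moves: Kg5, Kh4, Kg4.
Count: 3.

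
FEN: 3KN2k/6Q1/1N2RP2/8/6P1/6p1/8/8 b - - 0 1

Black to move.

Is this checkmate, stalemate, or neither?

Black to move; black king on h8.
In check: yes, from the white queen on g7.
King squares — g7: attacked by Pf6; h7: attacked by Qg7; g8: attacked by Qg7.
Legal moves for Black: none.
In check with no legal moves → checkmate.

checkmate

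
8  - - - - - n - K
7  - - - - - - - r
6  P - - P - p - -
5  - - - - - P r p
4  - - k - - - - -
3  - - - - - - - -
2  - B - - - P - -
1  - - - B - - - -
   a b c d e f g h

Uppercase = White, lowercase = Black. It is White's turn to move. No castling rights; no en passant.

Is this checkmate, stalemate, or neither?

White to move; white king on h8.
In check: yes, from the black rook on h7.
King squares — g7: attacked by Rg5; h7: attacked by Nf8; g8: attacked by Rg5.
Legal moves for White: none.
In check with no legal moves → checkmate.

checkmate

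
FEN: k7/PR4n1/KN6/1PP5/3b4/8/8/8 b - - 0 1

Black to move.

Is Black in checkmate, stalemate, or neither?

Black to move; black king on a8.
In check: yes, from the white knight on b6.
King squares — a7: attacked by Ka6; b7: attacked by Ka6; b8: attacked by Pa7.
Legal moves for Black: none.
In check with no legal moves → checkmate.

checkmate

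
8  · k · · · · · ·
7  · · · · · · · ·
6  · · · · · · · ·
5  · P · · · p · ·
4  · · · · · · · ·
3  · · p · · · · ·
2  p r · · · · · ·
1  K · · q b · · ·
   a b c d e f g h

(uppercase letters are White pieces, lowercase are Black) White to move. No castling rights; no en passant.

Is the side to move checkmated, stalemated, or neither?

checkmate

White to move; white king on a1.
In check: yes, from the black queen on d1.
King squares — b1: attacked by Qd1; a2: attacked by Rb2; b2: attacked by Pc3.
Legal moves for White: none.
In check with no legal moves → checkmate.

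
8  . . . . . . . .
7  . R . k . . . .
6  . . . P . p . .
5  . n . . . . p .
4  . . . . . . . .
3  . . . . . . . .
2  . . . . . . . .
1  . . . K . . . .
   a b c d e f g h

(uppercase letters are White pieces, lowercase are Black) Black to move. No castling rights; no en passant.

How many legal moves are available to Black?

Black to move; king on d7.
In check: yes, from the white rook on b7.
Legal moves: Ke8, Kd8, Kc8, Ke6, Kxd6, Kc6, Nc7.
Count: 7.

7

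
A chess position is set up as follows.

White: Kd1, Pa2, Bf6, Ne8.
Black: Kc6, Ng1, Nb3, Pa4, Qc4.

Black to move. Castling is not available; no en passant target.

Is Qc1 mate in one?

yes

After Qc1: white king on d1; in check: yes, from the black queen on c1.
King squares — c1: attacked by Nb3; e1: attacked by Qc1; c2: attacked by Qc1; d2: attacked by Qc1; e2: attacked by Ng1.
White has no legal moves → checkmate.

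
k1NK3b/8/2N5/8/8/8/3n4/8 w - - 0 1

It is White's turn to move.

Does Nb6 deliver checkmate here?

no

After Nb6: black king on a8; in check: yes, from the white knight on b6.
Black has 1 legal reply: Kb7.
In check but a legal move exists → not checkmate.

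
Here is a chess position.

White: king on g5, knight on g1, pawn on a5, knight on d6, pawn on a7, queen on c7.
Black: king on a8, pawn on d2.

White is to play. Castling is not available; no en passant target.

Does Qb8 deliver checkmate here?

After Qb8: black king on a8; in check: yes, from the white queen on b8.
King squares — a7: attacked by Qb8; b7: attacked by Nd6; b8: attacked by Pa7.
Black has no legal moves → checkmate.

yes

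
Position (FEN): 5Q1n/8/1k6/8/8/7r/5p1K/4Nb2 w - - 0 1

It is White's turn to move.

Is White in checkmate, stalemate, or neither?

checkmate

White to move; white king on h2.
In check: yes, from the black rook on h3.
King squares — g1: attacked by Pf2; h1: attacked by Rh3; g2: attacked by Bf1; g3: attacked by Rh3; h3: attacked by Bf1.
Legal moves for White: none.
In check with no legal moves → checkmate.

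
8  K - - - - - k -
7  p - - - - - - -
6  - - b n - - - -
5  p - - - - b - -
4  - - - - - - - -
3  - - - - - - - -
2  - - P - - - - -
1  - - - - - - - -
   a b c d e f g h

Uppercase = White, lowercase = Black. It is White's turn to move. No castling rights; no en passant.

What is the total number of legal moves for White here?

2

White to move; king on a8.
In check: yes, from the black bishop on c6.
Legal moves: Kb8, Kxa7.
Count: 2.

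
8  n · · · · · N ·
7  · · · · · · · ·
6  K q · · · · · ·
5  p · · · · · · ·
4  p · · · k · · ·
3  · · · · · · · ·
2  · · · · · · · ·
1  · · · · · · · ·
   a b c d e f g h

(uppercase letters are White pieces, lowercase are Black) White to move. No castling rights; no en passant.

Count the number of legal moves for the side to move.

0

White to move; king on a6.
In check: yes, from the black queen on b6.
Legal moves: none.
Count: 0.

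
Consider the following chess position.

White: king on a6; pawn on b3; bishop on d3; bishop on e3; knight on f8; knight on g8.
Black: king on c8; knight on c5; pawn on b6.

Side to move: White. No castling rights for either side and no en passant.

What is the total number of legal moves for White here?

4

White to move; king on a6.
In check: yes, from the black knight on c5.
Legal moves: Ka7, Kxb6, Kb5, Bxc5.
Count: 4.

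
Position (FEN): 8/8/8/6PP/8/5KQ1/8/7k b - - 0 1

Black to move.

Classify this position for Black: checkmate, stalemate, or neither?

stalemate

Black to move; black king on h1.
In check: no.
King squares — g1: attacked by Qg3; g2: attacked by Kf3; h2: attacked by Qg3.
Legal moves for Black: none.
Not in check and no legal moves → stalemate.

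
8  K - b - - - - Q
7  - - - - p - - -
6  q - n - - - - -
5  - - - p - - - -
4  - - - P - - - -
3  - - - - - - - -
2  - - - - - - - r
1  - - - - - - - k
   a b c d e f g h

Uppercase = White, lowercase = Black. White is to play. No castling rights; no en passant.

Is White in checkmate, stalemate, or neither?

checkmate

White to move; white king on a8.
In check: yes, from the black queen on a6.
King squares — a7: attacked by Qa6; b7: attacked by Qa6; b8: attacked by Nc6.
Legal moves for White: none.
In check with no legal moves → checkmate.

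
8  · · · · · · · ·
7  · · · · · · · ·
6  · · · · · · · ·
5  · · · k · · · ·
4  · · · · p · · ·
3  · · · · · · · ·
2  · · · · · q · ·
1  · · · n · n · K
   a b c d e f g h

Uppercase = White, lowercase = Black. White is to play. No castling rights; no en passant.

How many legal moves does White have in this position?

White to move; king on h1.
In check: no.
Legal moves: none.
Count: 0.

0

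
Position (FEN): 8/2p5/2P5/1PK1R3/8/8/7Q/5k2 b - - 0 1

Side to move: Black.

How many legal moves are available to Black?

Black to move; king on f1.
In check: no.
Legal moves: none.
Count: 0.

0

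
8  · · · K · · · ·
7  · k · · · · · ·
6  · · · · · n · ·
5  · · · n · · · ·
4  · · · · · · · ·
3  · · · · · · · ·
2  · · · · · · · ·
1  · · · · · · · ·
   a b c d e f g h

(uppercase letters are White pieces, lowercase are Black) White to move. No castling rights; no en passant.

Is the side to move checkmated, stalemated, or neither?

White to move; white king on d8.
In check: no.
King squares — c7: attacked by Nd5; d7: attacked by Nf6; e7: attacked by Nd5; c8: attacked by Kb7; e8: attacked by Nf6.
Legal moves for White: none.
Not in check and no legal moves → stalemate.

stalemate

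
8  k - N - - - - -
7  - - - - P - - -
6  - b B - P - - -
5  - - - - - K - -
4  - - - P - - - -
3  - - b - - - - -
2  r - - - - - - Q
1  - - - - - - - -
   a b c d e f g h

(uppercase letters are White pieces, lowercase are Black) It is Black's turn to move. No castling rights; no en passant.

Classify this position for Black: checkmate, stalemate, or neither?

checkmate

Black to move; black king on a8.
In check: yes, from the white bishop on c6.
King squares — a7: attacked by Nc8; b7: attacked by Bc6; b8: attacked by Qh2.
Legal moves for Black: none.
In check with no legal moves → checkmate.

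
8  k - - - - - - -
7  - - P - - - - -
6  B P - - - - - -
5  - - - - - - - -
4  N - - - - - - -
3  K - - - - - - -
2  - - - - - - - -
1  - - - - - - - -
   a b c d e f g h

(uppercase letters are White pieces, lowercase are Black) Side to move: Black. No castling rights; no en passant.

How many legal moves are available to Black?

Black to move; king on a8.
In check: no.
Legal moves: none.
Count: 0.

0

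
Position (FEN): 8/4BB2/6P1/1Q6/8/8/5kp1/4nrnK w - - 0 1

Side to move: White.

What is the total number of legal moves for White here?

1

White to move; king on h1.
In check: yes, from the black pawn on g2.
Legal moves: Kh2.
Count: 1.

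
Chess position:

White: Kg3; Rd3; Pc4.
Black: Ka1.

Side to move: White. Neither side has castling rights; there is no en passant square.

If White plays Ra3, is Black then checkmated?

no

After Ra3: black king on a1; in check: yes, from the white rook on a3.
Black has 2 legal replies: Kb2, Kb1.
In check but a legal move exists → not checkmate.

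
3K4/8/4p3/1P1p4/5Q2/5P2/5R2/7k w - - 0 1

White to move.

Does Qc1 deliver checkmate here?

yes

After Qc1: black king on h1; in check: yes, from the white queen on c1.
King squares — g1: attacked by Qc1; g2: attacked by Rf2; h2: attacked by Rf2.
Black has no legal moves → checkmate.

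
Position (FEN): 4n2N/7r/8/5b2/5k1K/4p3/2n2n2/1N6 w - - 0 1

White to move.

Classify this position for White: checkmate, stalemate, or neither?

White to move; white king on h4.
In check: yes, from the black rook on h7.
King squares — g3: attacked by Kf4; h3: attacked by Nf2; g4: attacked by Nf2; g5: attacked by Kf4; h5: attacked by Rh7.
Legal moves for White: none.
In check with no legal moves → checkmate.

checkmate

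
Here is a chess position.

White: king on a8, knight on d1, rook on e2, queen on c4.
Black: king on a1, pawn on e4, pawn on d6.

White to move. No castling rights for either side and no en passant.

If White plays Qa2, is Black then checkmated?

After Qa2: black king on a1; in check: yes, from the white queen on a2.
King squares — b1: attacked by Qa2; a2: attacked by Re2; b2: attacked by Nd1.
Black has no legal moves → checkmate.

yes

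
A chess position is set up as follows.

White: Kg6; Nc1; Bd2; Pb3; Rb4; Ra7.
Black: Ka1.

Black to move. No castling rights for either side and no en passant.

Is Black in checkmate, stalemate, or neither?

neither

Black to move; black king on a1.
In check: yes, from the white rook on a7.
Legal moves for Black: Kb2, Kb1.
Black is in check but has 2 legal moves → neither.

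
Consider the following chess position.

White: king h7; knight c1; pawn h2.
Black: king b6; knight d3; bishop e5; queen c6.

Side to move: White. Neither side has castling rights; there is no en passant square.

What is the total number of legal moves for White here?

7

White to move; king on h7.
In check: no.
Legal moves: Kg8, Nxd3, Nb3, Ne2, Na2, h3, h4.
Count: 7.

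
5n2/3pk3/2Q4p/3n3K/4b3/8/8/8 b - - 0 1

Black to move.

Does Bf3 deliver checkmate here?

no

After Bf3: white king on h5; in check: yes, from the black bishop on f3.
White has 2 legal replies: Kxh6, Kh4.
In check but a legal move exists → not checkmate.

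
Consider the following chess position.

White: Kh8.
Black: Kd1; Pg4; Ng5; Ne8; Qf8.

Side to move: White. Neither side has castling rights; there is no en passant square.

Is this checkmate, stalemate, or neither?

checkmate

White to move; white king on h8.
In check: yes, from the black queen on f8.
King squares — g7: attacked by Ne8; h7: attacked by Ng5; g8: attacked by Qf8.
Legal moves for White: none.
In check with no legal moves → checkmate.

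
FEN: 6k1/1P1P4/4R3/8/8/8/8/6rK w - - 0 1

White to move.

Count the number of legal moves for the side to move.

2

White to move; king on h1.
In check: yes, from the black rook on g1.
Legal moves: Kh2, Kxg1.
Count: 2.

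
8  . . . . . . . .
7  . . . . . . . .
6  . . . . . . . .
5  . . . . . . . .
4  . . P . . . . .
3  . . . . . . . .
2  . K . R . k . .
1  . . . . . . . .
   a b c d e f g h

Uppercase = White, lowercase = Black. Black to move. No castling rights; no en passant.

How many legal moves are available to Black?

Black to move; king on f2.
In check: yes, from the white rook on d2.
Legal moves: Kg3, Kf3, Ke3, Kg1, Kf1, Ke1.
Count: 6.

6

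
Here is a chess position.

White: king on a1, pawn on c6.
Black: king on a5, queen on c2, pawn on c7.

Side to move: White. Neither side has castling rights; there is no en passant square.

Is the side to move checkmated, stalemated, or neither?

stalemate

White to move; white king on a1.
In check: no.
King squares — b1: attacked by Qc2; a2: attacked by Qc2; b2: attacked by Qc2.
Legal moves for White: none.
Not in check and no legal moves → stalemate.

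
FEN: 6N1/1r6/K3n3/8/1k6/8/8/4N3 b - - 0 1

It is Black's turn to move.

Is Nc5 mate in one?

yes

After Nc5: white king on a6; in check: yes, from the black knight on c5.
King squares — a5: attacked by Kb4; b5: attacked by Kb4; b6: attacked by Rb7; a7: attacked by Rb7; b7: attacked by Nc5.
White has no legal moves → checkmate.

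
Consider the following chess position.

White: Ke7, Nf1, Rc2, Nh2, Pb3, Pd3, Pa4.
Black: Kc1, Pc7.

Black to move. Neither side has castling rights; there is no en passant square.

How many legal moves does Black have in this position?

Black to move; king on c1.
In check: yes, from the white rook on c2.
Legal moves: Kxc2, Kd1, Kb1.
Count: 3.

3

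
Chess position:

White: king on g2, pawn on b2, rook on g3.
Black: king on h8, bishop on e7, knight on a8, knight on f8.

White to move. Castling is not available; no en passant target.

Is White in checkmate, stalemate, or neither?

neither

White to move; white king on g2.
In check: no.
Legal moves for White include: Rg8+, Rg7, Rg6, Rg5, Rg4, Rh3+, Rf3, Re3, Rd3, Rc3, Rb3, Ra3, Kh3, Kf3, Kh2, Kf2, Kh1, Kg1, ... (list truncated; more exist).
White has legal moves and is not in check → neither.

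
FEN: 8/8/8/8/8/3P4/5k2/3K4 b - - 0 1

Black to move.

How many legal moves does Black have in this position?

6

Black to move; king on f2.
In check: no.
Legal moves: Kg3, Kf3, Ke3, Kg2, Kg1, Kf1.
Count: 6.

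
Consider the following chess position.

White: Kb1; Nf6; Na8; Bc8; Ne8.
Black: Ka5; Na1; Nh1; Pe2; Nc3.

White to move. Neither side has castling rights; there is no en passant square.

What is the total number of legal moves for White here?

White to move; king on b1.
In check: yes, from the black knight on c3.
Legal moves: Kb2, Kc1, Kxa1.
Count: 3.

3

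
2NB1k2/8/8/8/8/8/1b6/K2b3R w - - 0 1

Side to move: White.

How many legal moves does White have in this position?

White to move; king on a1.
In check: yes, from the black bishop on b2.
Legal moves: Kxb2, Ka2, Kb1.
Count: 3.

3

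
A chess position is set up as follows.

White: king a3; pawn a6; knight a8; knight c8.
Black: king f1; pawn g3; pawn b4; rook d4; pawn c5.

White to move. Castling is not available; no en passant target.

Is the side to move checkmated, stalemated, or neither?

White to move; white king on a3.
In check: yes, from the black pawn on b4.
King squares — a2: available; b2: available; b3: available; a4: available; b4: attacked by Rd4.
Legal moves for White: Ka4, Kb3, Kb2, Ka2.
White is in check but has 4 legal moves → neither.

neither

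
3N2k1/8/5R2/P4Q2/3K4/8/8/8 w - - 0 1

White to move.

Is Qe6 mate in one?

After Qe6: black king on g8; in check: yes, from the white queen on e6.
Black has 3 legal replies: Kh8, Kh7, Kg7.
In check but a legal move exists → not checkmate.

no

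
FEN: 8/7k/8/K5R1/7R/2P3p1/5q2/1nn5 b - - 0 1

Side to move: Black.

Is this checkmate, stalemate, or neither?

Black to move; black king on h7.
In check: yes, from the white rook on h4.
King squares — g6: attacked by Rg5; h6: attacked by Rh4; g7: attacked by Rg5; g8: attacked by Rg5; h8: attacked by Rh4.
Legal moves for Black: none.
In check with no legal moves → checkmate.

checkmate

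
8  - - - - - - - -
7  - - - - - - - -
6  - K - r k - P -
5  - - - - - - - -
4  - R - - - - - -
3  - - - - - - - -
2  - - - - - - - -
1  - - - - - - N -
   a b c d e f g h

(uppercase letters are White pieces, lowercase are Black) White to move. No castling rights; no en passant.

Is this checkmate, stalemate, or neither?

White to move; white king on b6.
In check: yes, from the black rook on d6.
King squares — a5: available; b5: available; c5: available; a6: attacked by Rd6; c6: attacked by Rd6; a7: available; b7: available; c7: available.
Legal moves for White: Kc7, Kb7, Ka7, Kc5, Kb5, Ka5.
White is in check but has 6 legal moves → neither.

neither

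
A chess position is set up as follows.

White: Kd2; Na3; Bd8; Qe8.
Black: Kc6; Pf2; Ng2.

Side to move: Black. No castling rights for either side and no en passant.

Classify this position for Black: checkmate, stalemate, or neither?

neither

Black to move; black king on c6.
In check: yes, from the white queen on e8.
King squares — b5: attacked by Na3; c5: available; d5: available; b6: attacked by Bd8; d6: available; b7: available; c7: attacked by Bd8; d7: attacked by Qe8.
Legal moves for Black: Kb7, Kd6, Kd5, Kc5.
Black is in check but has 4 legal moves → neither.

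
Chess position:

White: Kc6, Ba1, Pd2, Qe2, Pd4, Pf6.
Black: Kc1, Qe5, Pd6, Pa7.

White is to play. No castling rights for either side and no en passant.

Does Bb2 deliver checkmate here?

no

After Bb2: black king on c1; in check: yes, from the white bishop on b2.
Black has 3 legal replies: Kc2, Kxb2, Kb1.
In check but a legal move exists → not checkmate.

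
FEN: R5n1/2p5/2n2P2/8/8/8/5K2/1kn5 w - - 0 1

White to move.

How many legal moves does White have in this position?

21

White to move; king on f2.
In check: no.
Legal moves: Rxg8, Rf8, Re8, Rd8, Rc8, Rb8+, Ra7, Ra6, Ra5, Ra4, Ra3, Ra2, Ra1+, Kg3, Kf3, Ke3, Kg2, Kg1, Kf1, Ke1, f7.
Count: 21.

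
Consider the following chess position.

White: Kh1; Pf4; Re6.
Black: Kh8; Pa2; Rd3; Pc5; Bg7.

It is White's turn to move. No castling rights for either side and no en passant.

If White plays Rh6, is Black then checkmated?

After Rh6: black king on h8; in check: yes, from the white rook on h6.
Black has 2 legal replies: Kg8, Bxh6.
In check but a legal move exists → not checkmate.

no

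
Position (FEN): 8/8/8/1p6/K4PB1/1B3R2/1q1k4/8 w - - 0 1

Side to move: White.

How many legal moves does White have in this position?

White to move; king on a4.
In check: yes, from the black pawn on b5.
Legal moves: Kxb5, Ka5, Kb4.
Count: 3.

3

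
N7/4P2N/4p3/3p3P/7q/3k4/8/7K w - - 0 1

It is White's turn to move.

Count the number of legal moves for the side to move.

2

White to move; king on h1.
In check: yes, from the black queen on h4.
Legal moves: Kg2, Kg1.
Count: 2.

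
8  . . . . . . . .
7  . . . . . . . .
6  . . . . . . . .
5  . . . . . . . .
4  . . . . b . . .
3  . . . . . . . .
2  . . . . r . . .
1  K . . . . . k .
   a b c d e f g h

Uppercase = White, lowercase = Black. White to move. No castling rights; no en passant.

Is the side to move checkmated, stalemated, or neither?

stalemate

White to move; white king on a1.
In check: no.
King squares — b1: attacked by Be4; a2: attacked by Re2; b2: attacked by Re2.
Legal moves for White: none.
Not in check and no legal moves → stalemate.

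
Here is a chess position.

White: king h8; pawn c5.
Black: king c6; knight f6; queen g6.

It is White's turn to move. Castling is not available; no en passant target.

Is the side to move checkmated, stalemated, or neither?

White to move; white king on h8.
In check: no.
King squares — g7: attacked by Qg6; h7: attacked by Nf6; g8: attacked by Nf6.
Legal moves for White: none.
Not in check and no legal moves → stalemate.

stalemate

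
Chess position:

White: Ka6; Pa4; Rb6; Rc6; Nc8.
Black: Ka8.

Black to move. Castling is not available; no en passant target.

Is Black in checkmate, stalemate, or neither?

stalemate

Black to move; black king on a8.
In check: no.
King squares — a7: attacked by Ka6; b7: attacked by Ka6; b8: attacked by Rb6.
Legal moves for Black: none.
Not in check and no legal moves → stalemate.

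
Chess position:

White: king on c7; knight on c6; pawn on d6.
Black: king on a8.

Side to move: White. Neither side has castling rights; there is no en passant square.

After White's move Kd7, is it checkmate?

After Kd7: black king on a8; in check: no.
Black is not in check, so this cannot be checkmate.

no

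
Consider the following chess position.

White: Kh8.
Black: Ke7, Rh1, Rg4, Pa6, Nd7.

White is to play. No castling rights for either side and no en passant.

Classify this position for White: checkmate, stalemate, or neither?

checkmate

White to move; white king on h8.
In check: yes, from the black rook on h1.
King squares — g7: attacked by Rg4; h7: attacked by Rh1; g8: attacked by Rg4.
Legal moves for White: none.
In check with no legal moves → checkmate.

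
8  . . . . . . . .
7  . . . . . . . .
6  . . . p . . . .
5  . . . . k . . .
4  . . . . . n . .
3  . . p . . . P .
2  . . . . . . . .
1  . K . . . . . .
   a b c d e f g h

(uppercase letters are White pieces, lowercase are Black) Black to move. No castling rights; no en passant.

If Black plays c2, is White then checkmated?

no

After c2: white king on b1; in check: yes, from the black pawn on c2.
White has 5 legal replies: Kxc2, Kb2, Ka2, Kc1, Ka1.
In check but a legal move exists → not checkmate.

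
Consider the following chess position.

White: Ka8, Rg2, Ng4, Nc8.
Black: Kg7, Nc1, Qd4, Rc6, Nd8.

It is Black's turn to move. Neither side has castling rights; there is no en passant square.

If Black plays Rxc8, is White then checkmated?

yes

After Rxc8: white king on a8; in check: yes, from the black rook on c8.
King squares — a7: attacked by Qd4; b7: attacked by Nd8; b8: attacked by Rc8.
White has no legal moves → checkmate.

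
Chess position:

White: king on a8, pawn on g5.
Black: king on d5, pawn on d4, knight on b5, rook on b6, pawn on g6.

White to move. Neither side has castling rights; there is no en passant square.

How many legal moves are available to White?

0

White to move; king on a8.
In check: no.
Legal moves: none.
Count: 0.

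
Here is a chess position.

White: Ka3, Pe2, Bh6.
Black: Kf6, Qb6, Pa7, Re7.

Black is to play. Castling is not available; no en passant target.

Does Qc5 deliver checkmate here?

no

After Qc5: white king on a3; in check: yes, from the black queen on c5.
White has 4 legal replies: Ka4, Kb3, Kb2, Ka2.
In check but a legal move exists → not checkmate.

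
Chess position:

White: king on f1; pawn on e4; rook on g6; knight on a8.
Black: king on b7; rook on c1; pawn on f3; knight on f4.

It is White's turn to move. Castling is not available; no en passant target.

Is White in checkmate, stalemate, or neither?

neither

White to move; white king on f1.
In check: yes, from the black rook on c1.
Legal moves for White: Kf2.
White is in check but has 1 legal move → neither.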